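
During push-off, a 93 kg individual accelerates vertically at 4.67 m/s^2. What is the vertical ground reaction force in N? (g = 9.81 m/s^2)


GRF = m * (g + a)
GRF = 93 * (9.81 + 4.67)
GRF = 93 * 14.4800
GRF = 1346.6400


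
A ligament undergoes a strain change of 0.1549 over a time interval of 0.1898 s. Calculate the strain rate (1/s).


strain_rate = delta_strain / delta_t
strain_rate = 0.1549 / 0.1898
strain_rate = 0.8161


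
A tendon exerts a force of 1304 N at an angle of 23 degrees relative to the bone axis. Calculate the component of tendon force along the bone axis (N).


F_eff = F_tendon * cos(theta)
theta = 23 deg = 0.4014 rad
cos(theta) = 0.9205
F_eff = 1304 * 0.9205
F_eff = 1200.3383


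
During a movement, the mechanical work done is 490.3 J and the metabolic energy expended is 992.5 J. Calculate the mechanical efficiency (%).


eta = (W_mech / E_meta) * 100
eta = (490.3 / 992.5) * 100
ratio = 0.4940
eta = 49.4005


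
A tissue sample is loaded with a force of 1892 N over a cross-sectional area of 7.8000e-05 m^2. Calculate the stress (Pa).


stress = F / A
stress = 1892 / 7.8000e-05
stress = 2.4256e+07


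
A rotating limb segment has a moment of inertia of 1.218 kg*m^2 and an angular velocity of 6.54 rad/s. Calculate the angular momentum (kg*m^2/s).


L = I * omega
L = 1.218 * 6.54
L = 7.9657


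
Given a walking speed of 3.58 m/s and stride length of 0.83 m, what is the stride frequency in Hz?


f = v / stride_length
f = 3.58 / 0.83
f = 4.3133


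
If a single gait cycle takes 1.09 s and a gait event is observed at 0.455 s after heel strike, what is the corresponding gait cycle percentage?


pct = (event_time / cycle_time) * 100
pct = (0.455 / 1.09) * 100
ratio = 0.4174
pct = 41.7431


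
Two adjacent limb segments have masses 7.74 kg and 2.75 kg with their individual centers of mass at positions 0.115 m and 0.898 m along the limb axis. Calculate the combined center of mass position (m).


COM = (m1*x1 + m2*x2) / (m1 + m2)
COM = (7.74*0.115 + 2.75*0.898) / (7.74 + 2.75)
Numerator = 3.3596
Denominator = 10.4900
COM = 0.3203


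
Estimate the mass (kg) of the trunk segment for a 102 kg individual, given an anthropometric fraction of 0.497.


m_segment = body_mass * fraction
m_segment = 102 * 0.497
m_segment = 50.6940


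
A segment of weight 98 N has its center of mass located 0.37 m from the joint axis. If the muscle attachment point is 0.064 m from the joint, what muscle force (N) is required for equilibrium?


F_muscle = W * d_load / d_muscle
F_muscle = 98 * 0.37 / 0.064
Numerator = 36.2600
F_muscle = 566.5625


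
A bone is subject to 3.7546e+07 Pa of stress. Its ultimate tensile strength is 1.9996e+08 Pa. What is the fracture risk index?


FRI = applied / ultimate
FRI = 3.7546e+07 / 1.9996e+08
FRI = 0.1878


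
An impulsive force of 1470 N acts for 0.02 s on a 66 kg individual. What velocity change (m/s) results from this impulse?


J = F * dt = 1470 * 0.02 = 29.4000 N*s
delta_v = J / m
delta_v = 29.4000 / 66
delta_v = 0.4455


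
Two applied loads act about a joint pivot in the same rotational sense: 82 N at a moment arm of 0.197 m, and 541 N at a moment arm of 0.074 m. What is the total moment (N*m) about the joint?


M = F1 * d1 + F2 * d2
M = 82 * 0.197 + 541 * 0.074
M = 16.1540 + 40.0340
M = 56.1880


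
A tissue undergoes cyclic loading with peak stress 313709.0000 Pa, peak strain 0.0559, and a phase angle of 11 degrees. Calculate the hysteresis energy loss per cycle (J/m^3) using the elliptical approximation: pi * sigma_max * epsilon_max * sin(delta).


E_loss = pi * sigma_max * epsilon_max * sin(delta)
delta = 11 deg = 0.1920 rad
sin(delta) = 0.1908
E_loss = pi * 313709.0000 * 0.0559 * 0.1908
E_loss = 10512.0521


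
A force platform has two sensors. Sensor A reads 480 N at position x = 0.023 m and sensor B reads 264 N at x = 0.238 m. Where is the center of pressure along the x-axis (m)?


COP_x = (F1*x1 + F2*x2) / (F1 + F2)
COP_x = (480*0.023 + 264*0.238) / (480 + 264)
Numerator = 73.8720
Denominator = 744
COP_x = 0.0993


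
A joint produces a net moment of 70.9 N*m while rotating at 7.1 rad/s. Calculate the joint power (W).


P = M * omega
P = 70.9 * 7.1
P = 503.3900


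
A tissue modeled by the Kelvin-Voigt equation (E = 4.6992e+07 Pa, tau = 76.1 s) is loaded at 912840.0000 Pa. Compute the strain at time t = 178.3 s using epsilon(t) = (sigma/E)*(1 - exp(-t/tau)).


epsilon(t) = (sigma/E) * (1 - exp(-t/tau))
sigma/E = 912840.0000 / 4.6992e+07 = 0.0194
exp(-t/tau) = exp(-178.3 / 76.1) = 0.0960
epsilon = 0.0194 * (1 - 0.0960)
epsilon = 0.0176


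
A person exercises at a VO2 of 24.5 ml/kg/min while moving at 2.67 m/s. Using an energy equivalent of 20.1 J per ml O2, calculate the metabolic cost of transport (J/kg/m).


Power per kg = VO2 * 20.1 / 60
Power per kg = 24.5 * 20.1 / 60 = 8.2075 W/kg
Cost = power_per_kg / speed
Cost = 8.2075 / 2.67
Cost = 3.0740


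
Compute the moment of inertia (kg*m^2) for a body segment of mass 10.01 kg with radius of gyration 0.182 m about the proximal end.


I = m * k^2
I = 10.01 * 0.182^2
k^2 = 0.0331
I = 0.3316


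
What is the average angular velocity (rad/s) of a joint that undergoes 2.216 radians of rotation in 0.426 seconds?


omega = delta_theta / delta_t
omega = 2.216 / 0.426
omega = 5.2019


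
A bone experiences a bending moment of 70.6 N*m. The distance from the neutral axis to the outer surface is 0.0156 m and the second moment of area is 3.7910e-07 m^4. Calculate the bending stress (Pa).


sigma = M * c / I
sigma = 70.6 * 0.0156 / 3.7910e-07
M * c = 1.1014
sigma = 2.9052e+06


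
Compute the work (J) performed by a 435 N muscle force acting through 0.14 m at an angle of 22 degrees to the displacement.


W = F * d * cos(theta)
theta = 22 deg = 0.3840 rad
cos(theta) = 0.9272
W = 435 * 0.14 * 0.9272
W = 56.4655


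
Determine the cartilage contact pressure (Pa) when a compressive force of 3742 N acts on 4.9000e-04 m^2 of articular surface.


P = F / A
P = 3742 / 4.9000e-04
P = 7.6367e+06


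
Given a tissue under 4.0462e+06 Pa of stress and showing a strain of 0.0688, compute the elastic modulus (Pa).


E = stress / strain
E = 4.0462e+06 / 0.0688
E = 5.8811e+07


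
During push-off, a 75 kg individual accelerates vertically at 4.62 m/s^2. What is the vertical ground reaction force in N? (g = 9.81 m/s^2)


GRF = m * (g + a)
GRF = 75 * (9.81 + 4.62)
GRF = 75 * 14.4300
GRF = 1082.2500


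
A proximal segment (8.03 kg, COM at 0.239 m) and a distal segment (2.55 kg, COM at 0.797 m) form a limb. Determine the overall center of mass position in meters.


COM = (m1*x1 + m2*x2) / (m1 + m2)
COM = (8.03*0.239 + 2.55*0.797) / (8.03 + 2.55)
Numerator = 3.9515
Denominator = 10.5800
COM = 0.3735


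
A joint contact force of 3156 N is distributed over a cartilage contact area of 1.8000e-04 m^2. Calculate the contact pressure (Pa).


P = F / A
P = 3156 / 1.8000e-04
P = 1.7533e+07


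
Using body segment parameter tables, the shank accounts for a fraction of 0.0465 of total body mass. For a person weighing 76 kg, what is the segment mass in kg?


m_segment = body_mass * fraction
m_segment = 76 * 0.0465
m_segment = 3.5340


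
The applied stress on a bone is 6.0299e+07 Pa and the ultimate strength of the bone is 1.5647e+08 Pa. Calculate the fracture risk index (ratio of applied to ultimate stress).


FRI = applied / ultimate
FRI = 6.0299e+07 / 1.5647e+08
FRI = 0.3854


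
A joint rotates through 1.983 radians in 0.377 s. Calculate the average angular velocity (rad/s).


omega = delta_theta / delta_t
omega = 1.983 / 0.377
omega = 5.2599


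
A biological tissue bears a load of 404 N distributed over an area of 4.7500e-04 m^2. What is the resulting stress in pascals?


stress = F / A
stress = 404 / 4.7500e-04
stress = 850526.3158


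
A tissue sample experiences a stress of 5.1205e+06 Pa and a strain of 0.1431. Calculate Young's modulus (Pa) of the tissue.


E = stress / strain
E = 5.1205e+06 / 0.1431
E = 3.5783e+07


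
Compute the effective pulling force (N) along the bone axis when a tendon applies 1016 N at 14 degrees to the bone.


F_eff = F_tendon * cos(theta)
theta = 14 deg = 0.2443 rad
cos(theta) = 0.9703
F_eff = 1016 * 0.9703
F_eff = 985.8205


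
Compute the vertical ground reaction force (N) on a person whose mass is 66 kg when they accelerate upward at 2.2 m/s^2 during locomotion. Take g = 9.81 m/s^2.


GRF = m * (g + a)
GRF = 66 * (9.81 + 2.2)
GRF = 66 * 12.0100
GRF = 792.6600


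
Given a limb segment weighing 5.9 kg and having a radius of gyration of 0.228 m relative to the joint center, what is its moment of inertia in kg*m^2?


I = m * k^2
I = 5.9 * 0.228^2
k^2 = 0.0520
I = 0.3067


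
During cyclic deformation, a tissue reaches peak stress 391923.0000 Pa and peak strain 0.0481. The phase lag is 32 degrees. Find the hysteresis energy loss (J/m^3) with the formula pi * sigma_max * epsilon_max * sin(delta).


E_loss = pi * sigma_max * epsilon_max * sin(delta)
delta = 32 deg = 0.5585 rad
sin(delta) = 0.5299
E_loss = pi * 391923.0000 * 0.0481 * 0.5299
E_loss = 31383.7913


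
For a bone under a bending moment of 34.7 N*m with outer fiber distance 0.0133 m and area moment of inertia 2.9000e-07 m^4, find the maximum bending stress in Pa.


sigma = M * c / I
sigma = 34.7 * 0.0133 / 2.9000e-07
M * c = 0.4615
sigma = 1.5914e+06


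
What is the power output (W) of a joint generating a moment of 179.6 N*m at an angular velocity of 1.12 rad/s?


P = M * omega
P = 179.6 * 1.12
P = 201.1520


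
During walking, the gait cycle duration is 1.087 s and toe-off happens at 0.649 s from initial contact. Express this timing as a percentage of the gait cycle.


pct = (event_time / cycle_time) * 100
pct = (0.649 / 1.087) * 100
ratio = 0.5971
pct = 59.7056


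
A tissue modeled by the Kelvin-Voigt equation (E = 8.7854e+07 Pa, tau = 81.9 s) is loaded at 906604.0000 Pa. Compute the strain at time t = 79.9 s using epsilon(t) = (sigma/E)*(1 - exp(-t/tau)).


epsilon(t) = (sigma/E) * (1 - exp(-t/tau))
sigma/E = 906604.0000 / 8.7854e+07 = 0.0103
exp(-t/tau) = exp(-79.9 / 81.9) = 0.3770
epsilon = 0.0103 * (1 - 0.3770)
epsilon = 0.0064


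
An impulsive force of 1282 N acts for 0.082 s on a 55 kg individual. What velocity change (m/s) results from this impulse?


J = F * dt = 1282 * 0.082 = 105.1240 N*s
delta_v = J / m
delta_v = 105.1240 / 55
delta_v = 1.9113


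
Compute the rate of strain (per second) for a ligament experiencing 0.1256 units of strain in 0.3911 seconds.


strain_rate = delta_strain / delta_t
strain_rate = 0.1256 / 0.3911
strain_rate = 0.3211


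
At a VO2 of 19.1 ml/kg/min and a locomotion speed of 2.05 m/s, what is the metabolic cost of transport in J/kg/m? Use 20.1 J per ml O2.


Power per kg = VO2 * 20.1 / 60
Power per kg = 19.1 * 20.1 / 60 = 6.3985 W/kg
Cost = power_per_kg / speed
Cost = 6.3985 / 2.05
Cost = 3.1212


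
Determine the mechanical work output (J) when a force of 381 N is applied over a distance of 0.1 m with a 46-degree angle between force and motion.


W = F * d * cos(theta)
theta = 46 deg = 0.8029 rad
cos(theta) = 0.6947
W = 381 * 0.1 * 0.6947
W = 26.4665


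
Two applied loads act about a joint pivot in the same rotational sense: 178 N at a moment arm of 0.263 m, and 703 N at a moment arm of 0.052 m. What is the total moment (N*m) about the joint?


M = F1 * d1 + F2 * d2
M = 178 * 0.263 + 703 * 0.052
M = 46.8140 + 36.5560
M = 83.3700


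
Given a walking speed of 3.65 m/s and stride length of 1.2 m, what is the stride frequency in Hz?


f = v / stride_length
f = 3.65 / 1.2
f = 3.0417


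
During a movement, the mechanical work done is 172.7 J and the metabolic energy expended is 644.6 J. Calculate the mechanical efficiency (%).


eta = (W_mech / E_meta) * 100
eta = (172.7 / 644.6) * 100
ratio = 0.2679
eta = 26.7918


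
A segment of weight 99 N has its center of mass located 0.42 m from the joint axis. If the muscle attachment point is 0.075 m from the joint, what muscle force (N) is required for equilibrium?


F_muscle = W * d_load / d_muscle
F_muscle = 99 * 0.42 / 0.075
Numerator = 41.5800
F_muscle = 554.4000


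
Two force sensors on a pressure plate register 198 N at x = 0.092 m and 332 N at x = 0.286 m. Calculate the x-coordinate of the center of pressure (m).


COP_x = (F1*x1 + F2*x2) / (F1 + F2)
COP_x = (198*0.092 + 332*0.286) / (198 + 332)
Numerator = 113.1680
Denominator = 530
COP_x = 0.2135


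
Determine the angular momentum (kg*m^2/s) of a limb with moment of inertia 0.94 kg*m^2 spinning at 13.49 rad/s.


L = I * omega
L = 0.94 * 13.49
L = 12.6806


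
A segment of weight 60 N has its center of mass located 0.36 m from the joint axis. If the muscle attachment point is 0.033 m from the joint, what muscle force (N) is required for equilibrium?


F_muscle = W * d_load / d_muscle
F_muscle = 60 * 0.36 / 0.033
Numerator = 21.6000
F_muscle = 654.5455


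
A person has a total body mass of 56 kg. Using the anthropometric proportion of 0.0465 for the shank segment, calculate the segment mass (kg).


m_segment = body_mass * fraction
m_segment = 56 * 0.0465
m_segment = 2.6040


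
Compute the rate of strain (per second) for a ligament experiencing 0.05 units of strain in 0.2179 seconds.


strain_rate = delta_strain / delta_t
strain_rate = 0.05 / 0.2179
strain_rate = 0.2295


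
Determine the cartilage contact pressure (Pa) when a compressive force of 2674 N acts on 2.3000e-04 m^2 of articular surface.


P = F / A
P = 2674 / 2.3000e-04
P = 1.1626e+07


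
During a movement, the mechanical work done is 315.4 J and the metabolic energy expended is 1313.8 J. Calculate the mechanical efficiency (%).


eta = (W_mech / E_meta) * 100
eta = (315.4 / 1313.8) * 100
ratio = 0.2401
eta = 24.0067


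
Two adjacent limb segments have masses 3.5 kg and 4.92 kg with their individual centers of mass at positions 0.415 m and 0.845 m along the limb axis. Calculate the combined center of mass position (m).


COM = (m1*x1 + m2*x2) / (m1 + m2)
COM = (3.5*0.415 + 4.92*0.845) / (3.5 + 4.92)
Numerator = 5.6099
Denominator = 8.4200
COM = 0.6663


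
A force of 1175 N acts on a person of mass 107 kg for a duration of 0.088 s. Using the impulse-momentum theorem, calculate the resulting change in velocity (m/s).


J = F * dt = 1175 * 0.088 = 103.4000 N*s
delta_v = J / m
delta_v = 103.4000 / 107
delta_v = 0.9664


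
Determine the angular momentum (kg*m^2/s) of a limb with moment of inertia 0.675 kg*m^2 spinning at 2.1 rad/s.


L = I * omega
L = 0.675 * 2.1
L = 1.4175


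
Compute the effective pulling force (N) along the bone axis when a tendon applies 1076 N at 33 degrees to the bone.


F_eff = F_tendon * cos(theta)
theta = 33 deg = 0.5760 rad
cos(theta) = 0.8387
F_eff = 1076 * 0.8387
F_eff = 902.4095


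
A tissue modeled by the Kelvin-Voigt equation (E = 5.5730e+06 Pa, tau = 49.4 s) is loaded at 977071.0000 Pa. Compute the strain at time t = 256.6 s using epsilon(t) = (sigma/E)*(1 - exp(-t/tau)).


epsilon(t) = (sigma/E) * (1 - exp(-t/tau))
sigma/E = 977071.0000 / 5.5730e+06 = 0.1753
exp(-t/tau) = exp(-256.6 / 49.4) = 0.0055
epsilon = 0.1753 * (1 - 0.0055)
epsilon = 0.1743


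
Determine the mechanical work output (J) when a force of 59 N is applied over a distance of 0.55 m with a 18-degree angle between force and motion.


W = F * d * cos(theta)
theta = 18 deg = 0.3142 rad
cos(theta) = 0.9511
W = 59 * 0.55 * 0.9511
W = 30.8618


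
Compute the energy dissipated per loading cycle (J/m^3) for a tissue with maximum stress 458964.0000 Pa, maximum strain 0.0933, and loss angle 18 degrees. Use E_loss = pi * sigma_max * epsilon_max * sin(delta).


E_loss = pi * sigma_max * epsilon_max * sin(delta)
delta = 18 deg = 0.3142 rad
sin(delta) = 0.3090
E_loss = pi * 458964.0000 * 0.0933 * 0.3090
E_loss = 41571.1944


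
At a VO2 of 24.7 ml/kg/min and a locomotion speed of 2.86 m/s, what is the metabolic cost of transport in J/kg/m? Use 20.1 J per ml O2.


Power per kg = VO2 * 20.1 / 60
Power per kg = 24.7 * 20.1 / 60 = 8.2745 W/kg
Cost = power_per_kg / speed
Cost = 8.2745 / 2.86
Cost = 2.8932


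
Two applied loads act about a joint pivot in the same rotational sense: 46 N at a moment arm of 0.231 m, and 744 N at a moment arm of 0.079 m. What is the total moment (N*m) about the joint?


M = F1 * d1 + F2 * d2
M = 46 * 0.231 + 744 * 0.079
M = 10.6260 + 58.7760
M = 69.4020


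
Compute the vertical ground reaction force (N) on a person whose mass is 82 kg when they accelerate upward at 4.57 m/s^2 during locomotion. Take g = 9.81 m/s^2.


GRF = m * (g + a)
GRF = 82 * (9.81 + 4.57)
GRF = 82 * 14.3800
GRF = 1179.1600


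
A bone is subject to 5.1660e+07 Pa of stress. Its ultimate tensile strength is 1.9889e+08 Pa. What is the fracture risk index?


FRI = applied / ultimate
FRI = 5.1660e+07 / 1.9889e+08
FRI = 0.2597


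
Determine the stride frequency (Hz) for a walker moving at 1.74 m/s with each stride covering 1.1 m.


f = v / stride_length
f = 1.74 / 1.1
f = 1.5818


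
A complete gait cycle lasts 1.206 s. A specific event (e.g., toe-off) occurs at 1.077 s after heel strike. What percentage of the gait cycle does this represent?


pct = (event_time / cycle_time) * 100
pct = (1.077 / 1.206) * 100
ratio = 0.8930
pct = 89.3035


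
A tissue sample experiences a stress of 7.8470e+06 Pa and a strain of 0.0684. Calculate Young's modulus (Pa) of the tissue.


E = stress / strain
E = 7.8470e+06 / 0.0684
E = 1.1472e+08


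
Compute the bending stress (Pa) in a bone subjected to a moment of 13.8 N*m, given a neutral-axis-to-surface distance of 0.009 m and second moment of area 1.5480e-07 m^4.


sigma = M * c / I
sigma = 13.8 * 0.009 / 1.5480e-07
M * c = 0.1242
sigma = 802325.5814


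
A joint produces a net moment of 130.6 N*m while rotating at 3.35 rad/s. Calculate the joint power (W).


P = M * omega
P = 130.6 * 3.35
P = 437.5100


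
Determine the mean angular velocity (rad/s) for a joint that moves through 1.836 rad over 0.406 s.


omega = delta_theta / delta_t
omega = 1.836 / 0.406
omega = 4.5222


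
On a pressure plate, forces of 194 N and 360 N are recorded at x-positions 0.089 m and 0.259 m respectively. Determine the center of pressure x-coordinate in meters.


COP_x = (F1*x1 + F2*x2) / (F1 + F2)
COP_x = (194*0.089 + 360*0.259) / (194 + 360)
Numerator = 110.5060
Denominator = 554
COP_x = 0.1995


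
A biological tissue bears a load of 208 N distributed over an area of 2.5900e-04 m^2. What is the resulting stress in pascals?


stress = F / A
stress = 208 / 2.5900e-04
stress = 803088.8031


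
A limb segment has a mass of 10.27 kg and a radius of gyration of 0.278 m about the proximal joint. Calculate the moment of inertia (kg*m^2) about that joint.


I = m * k^2
I = 10.27 * 0.278^2
k^2 = 0.0773
I = 0.7937


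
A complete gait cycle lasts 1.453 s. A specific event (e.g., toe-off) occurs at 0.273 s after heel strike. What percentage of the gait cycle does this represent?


pct = (event_time / cycle_time) * 100
pct = (0.273 / 1.453) * 100
ratio = 0.1879
pct = 18.7887


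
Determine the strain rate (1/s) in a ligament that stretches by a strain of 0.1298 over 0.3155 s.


strain_rate = delta_strain / delta_t
strain_rate = 0.1298 / 0.3155
strain_rate = 0.4114


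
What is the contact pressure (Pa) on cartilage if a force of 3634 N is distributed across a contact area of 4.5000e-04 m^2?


P = F / A
P = 3634 / 4.5000e-04
P = 8.0756e+06


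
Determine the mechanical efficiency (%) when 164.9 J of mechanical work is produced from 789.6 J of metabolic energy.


eta = (W_mech / E_meta) * 100
eta = (164.9 / 789.6) * 100
ratio = 0.2088
eta = 20.8840


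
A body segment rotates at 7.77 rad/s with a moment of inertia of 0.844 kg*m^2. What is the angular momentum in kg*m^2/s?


L = I * omega
L = 0.844 * 7.77
L = 6.5579


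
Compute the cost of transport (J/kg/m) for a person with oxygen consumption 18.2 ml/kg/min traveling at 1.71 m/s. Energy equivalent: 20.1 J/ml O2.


Power per kg = VO2 * 20.1 / 60
Power per kg = 18.2 * 20.1 / 60 = 6.0970 W/kg
Cost = power_per_kg / speed
Cost = 6.0970 / 1.71
Cost = 3.5655


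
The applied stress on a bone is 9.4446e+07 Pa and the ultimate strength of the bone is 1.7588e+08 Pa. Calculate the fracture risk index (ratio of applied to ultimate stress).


FRI = applied / ultimate
FRI = 9.4446e+07 / 1.7588e+08
FRI = 0.5370


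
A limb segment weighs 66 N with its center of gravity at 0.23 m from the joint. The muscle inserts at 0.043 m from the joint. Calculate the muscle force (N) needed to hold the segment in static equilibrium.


F_muscle = W * d_load / d_muscle
F_muscle = 66 * 0.23 / 0.043
Numerator = 15.1800
F_muscle = 353.0233


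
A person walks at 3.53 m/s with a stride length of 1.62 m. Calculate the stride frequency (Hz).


f = v / stride_length
f = 3.53 / 1.62
f = 2.1790


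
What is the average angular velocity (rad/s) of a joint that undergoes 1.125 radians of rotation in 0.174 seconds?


omega = delta_theta / delta_t
omega = 1.125 / 0.174
omega = 6.4655


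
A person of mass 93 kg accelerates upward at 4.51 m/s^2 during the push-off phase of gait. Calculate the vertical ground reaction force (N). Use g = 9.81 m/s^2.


GRF = m * (g + a)
GRF = 93 * (9.81 + 4.51)
GRF = 93 * 14.3200
GRF = 1331.7600


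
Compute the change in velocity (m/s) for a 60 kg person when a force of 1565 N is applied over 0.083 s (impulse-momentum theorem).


J = F * dt = 1565 * 0.083 = 129.8950 N*s
delta_v = J / m
delta_v = 129.8950 / 60
delta_v = 2.1649


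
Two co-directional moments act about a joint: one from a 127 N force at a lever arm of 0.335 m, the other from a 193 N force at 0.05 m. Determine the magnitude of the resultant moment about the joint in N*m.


M = F1 * d1 + F2 * d2
M = 127 * 0.335 + 193 * 0.05
M = 42.5450 + 9.6500
M = 52.1950


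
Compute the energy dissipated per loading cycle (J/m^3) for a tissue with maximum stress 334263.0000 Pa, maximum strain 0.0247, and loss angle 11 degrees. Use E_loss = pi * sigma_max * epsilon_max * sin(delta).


E_loss = pi * sigma_max * epsilon_max * sin(delta)
delta = 11 deg = 0.1920 rad
sin(delta) = 0.1908
E_loss = pi * 334263.0000 * 0.0247 * 0.1908
E_loss = 4949.1883


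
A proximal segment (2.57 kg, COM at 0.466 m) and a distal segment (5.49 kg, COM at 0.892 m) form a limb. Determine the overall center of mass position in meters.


COM = (m1*x1 + m2*x2) / (m1 + m2)
COM = (2.57*0.466 + 5.49*0.892) / (2.57 + 5.49)
Numerator = 6.0947
Denominator = 8.0600
COM = 0.7562


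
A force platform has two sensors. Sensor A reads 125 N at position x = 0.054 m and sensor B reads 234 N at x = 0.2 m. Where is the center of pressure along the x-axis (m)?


COP_x = (F1*x1 + F2*x2) / (F1 + F2)
COP_x = (125*0.054 + 234*0.2) / (125 + 234)
Numerator = 53.5500
Denominator = 359
COP_x = 0.1492


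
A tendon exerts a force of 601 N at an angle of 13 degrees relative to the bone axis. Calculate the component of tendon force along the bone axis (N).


F_eff = F_tendon * cos(theta)
theta = 13 deg = 0.2269 rad
cos(theta) = 0.9744
F_eff = 601 * 0.9744
F_eff = 585.5964


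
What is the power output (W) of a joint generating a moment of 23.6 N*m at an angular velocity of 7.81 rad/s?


P = M * omega
P = 23.6 * 7.81
P = 184.3160


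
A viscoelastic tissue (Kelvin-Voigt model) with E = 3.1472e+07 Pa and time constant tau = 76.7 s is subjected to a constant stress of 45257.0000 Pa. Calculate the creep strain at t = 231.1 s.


epsilon(t) = (sigma/E) * (1 - exp(-t/tau))
sigma/E = 45257.0000 / 3.1472e+07 = 0.0014
exp(-t/tau) = exp(-231.1 / 76.7) = 0.0491
epsilon = 0.0014 * (1 - 0.0491)
epsilon = 0.0014


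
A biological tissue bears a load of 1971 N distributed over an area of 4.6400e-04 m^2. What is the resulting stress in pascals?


stress = F / A
stress = 1971 / 4.6400e-04
stress = 4.2478e+06


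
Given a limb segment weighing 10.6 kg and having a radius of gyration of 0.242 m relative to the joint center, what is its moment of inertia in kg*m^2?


I = m * k^2
I = 10.6 * 0.242^2
k^2 = 0.0586
I = 0.6208


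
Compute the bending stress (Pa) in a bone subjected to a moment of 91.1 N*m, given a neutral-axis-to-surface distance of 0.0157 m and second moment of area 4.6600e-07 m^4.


sigma = M * c / I
sigma = 91.1 * 0.0157 / 4.6600e-07
M * c = 1.4303
sigma = 3.0692e+06


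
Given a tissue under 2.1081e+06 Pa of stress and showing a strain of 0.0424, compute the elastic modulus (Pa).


E = stress / strain
E = 2.1081e+06 / 0.0424
E = 4.9719e+07


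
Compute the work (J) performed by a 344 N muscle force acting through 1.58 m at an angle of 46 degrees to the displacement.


W = F * d * cos(theta)
theta = 46 deg = 0.8029 rad
cos(theta) = 0.6947
W = 344 * 1.58 * 0.6947
W = 377.5607


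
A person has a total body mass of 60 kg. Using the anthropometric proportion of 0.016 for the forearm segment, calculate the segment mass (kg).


m_segment = body_mass * fraction
m_segment = 60 * 0.016
m_segment = 0.9600


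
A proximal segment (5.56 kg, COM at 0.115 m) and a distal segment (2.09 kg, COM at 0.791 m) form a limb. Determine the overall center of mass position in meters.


COM = (m1*x1 + m2*x2) / (m1 + m2)
COM = (5.56*0.115 + 2.09*0.791) / (5.56 + 2.09)
Numerator = 2.2926
Denominator = 7.6500
COM = 0.2997


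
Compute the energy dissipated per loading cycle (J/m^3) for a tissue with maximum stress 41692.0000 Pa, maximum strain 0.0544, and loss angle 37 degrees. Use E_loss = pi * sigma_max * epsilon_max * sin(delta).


E_loss = pi * sigma_max * epsilon_max * sin(delta)
delta = 37 deg = 0.6458 rad
sin(delta) = 0.6018
E_loss = pi * 41692.0000 * 0.0544 * 0.6018
E_loss = 4288.0963


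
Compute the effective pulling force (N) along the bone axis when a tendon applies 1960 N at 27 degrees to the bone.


F_eff = F_tendon * cos(theta)
theta = 27 deg = 0.4712 rad
cos(theta) = 0.8910
F_eff = 1960 * 0.8910
F_eff = 1746.3728


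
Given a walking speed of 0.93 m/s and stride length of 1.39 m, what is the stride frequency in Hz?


f = v / stride_length
f = 0.93 / 1.39
f = 0.6691


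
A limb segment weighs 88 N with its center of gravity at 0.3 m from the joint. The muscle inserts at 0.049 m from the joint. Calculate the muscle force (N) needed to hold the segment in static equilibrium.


F_muscle = W * d_load / d_muscle
F_muscle = 88 * 0.3 / 0.049
Numerator = 26.4000
F_muscle = 538.7755


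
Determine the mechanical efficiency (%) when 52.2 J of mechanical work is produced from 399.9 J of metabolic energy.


eta = (W_mech / E_meta) * 100
eta = (52.2 / 399.9) * 100
ratio = 0.1305
eta = 13.0533


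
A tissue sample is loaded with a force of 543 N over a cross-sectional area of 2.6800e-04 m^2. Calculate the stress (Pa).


stress = F / A
stress = 543 / 2.6800e-04
stress = 2.0261e+06


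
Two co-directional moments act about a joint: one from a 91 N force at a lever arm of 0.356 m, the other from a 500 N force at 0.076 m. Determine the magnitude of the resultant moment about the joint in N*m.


M = F1 * d1 + F2 * d2
M = 91 * 0.356 + 500 * 0.076
M = 32.3960 + 38.0000
M = 70.3960


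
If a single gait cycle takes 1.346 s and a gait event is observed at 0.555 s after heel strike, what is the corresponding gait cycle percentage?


pct = (event_time / cycle_time) * 100
pct = (0.555 / 1.346) * 100
ratio = 0.4123
pct = 41.2333


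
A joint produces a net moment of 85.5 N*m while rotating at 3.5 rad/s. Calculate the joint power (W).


P = M * omega
P = 85.5 * 3.5
P = 299.2500


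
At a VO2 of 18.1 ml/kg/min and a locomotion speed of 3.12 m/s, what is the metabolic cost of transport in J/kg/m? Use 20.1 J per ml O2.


Power per kg = VO2 * 20.1 / 60
Power per kg = 18.1 * 20.1 / 60 = 6.0635 W/kg
Cost = power_per_kg / speed
Cost = 6.0635 / 3.12
Cost = 1.9434


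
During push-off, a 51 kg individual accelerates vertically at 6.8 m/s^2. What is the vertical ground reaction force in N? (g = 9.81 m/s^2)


GRF = m * (g + a)
GRF = 51 * (9.81 + 6.8)
GRF = 51 * 16.6100
GRF = 847.1100


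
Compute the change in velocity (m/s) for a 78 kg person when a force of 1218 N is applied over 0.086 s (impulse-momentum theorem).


J = F * dt = 1218 * 0.086 = 104.7480 N*s
delta_v = J / m
delta_v = 104.7480 / 78
delta_v = 1.3429


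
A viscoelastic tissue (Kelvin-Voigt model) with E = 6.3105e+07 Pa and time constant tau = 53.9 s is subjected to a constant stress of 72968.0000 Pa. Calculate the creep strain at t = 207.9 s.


epsilon(t) = (sigma/E) * (1 - exp(-t/tau))
sigma/E = 72968.0000 / 6.3105e+07 = 0.0012
exp(-t/tau) = exp(-207.9 / 53.9) = 0.0211
epsilon = 0.0012 * (1 - 0.0211)
epsilon = 0.0011


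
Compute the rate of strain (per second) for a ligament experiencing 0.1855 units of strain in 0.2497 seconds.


strain_rate = delta_strain / delta_t
strain_rate = 0.1855 / 0.2497
strain_rate = 0.7429


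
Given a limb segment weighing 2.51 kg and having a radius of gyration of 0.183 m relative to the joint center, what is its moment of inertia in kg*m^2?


I = m * k^2
I = 2.51 * 0.183^2
k^2 = 0.0335
I = 0.0841


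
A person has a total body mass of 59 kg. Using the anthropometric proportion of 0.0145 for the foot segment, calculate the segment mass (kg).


m_segment = body_mass * fraction
m_segment = 59 * 0.0145
m_segment = 0.8555


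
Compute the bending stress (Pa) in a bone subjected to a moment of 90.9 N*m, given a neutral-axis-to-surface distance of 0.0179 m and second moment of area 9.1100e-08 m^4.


sigma = M * c / I
sigma = 90.9 * 0.0179 / 9.1100e-08
M * c = 1.6271
sigma = 1.7861e+07


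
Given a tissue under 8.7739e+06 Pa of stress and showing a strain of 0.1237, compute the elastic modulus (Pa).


E = stress / strain
E = 8.7739e+06 / 0.1237
E = 7.0929e+07


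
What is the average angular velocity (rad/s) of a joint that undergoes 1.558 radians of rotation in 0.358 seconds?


omega = delta_theta / delta_t
omega = 1.558 / 0.358
omega = 4.3520


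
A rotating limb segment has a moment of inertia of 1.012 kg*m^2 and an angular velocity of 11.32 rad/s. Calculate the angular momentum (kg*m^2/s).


L = I * omega
L = 1.012 * 11.32
L = 11.4558


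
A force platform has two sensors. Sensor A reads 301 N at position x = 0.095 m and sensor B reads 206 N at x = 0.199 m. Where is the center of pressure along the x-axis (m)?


COP_x = (F1*x1 + F2*x2) / (F1 + F2)
COP_x = (301*0.095 + 206*0.199) / (301 + 206)
Numerator = 69.5890
Denominator = 507
COP_x = 0.1373


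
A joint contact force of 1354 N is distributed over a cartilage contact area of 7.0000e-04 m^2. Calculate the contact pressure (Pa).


P = F / A
P = 1354 / 7.0000e-04
P = 1.9343e+06


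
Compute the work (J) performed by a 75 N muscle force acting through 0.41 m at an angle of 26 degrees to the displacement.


W = F * d * cos(theta)
theta = 26 deg = 0.4538 rad
cos(theta) = 0.8988
W = 75 * 0.41 * 0.8988
W = 27.6379


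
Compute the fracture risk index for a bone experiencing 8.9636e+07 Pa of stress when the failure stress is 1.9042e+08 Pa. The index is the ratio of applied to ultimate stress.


FRI = applied / ultimate
FRI = 8.9636e+07 / 1.9042e+08
FRI = 0.4707


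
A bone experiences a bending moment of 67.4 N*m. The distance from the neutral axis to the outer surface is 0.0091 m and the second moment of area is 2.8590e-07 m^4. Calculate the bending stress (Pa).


sigma = M * c / I
sigma = 67.4 * 0.0091 / 2.8590e-07
M * c = 0.6133
sigma = 2.1453e+06


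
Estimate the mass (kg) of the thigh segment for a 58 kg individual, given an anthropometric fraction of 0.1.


m_segment = body_mass * fraction
m_segment = 58 * 0.1
m_segment = 5.8000


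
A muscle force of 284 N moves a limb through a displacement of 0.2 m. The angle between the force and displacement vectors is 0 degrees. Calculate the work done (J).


W = F * d * cos(theta)
theta = 0 deg = 0.0000 rad
cos(theta) = 1.0000
W = 284 * 0.2 * 1.0000
W = 56.8000


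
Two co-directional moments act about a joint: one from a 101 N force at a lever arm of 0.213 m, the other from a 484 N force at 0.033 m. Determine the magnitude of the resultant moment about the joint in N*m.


M = F1 * d1 + F2 * d2
M = 101 * 0.213 + 484 * 0.033
M = 21.5130 + 15.9720
M = 37.4850


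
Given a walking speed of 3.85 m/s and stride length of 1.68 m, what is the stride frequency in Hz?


f = v / stride_length
f = 3.85 / 1.68
f = 2.2917


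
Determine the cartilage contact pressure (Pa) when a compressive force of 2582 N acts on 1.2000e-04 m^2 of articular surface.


P = F / A
P = 2582 / 1.2000e-04
P = 2.1517e+07


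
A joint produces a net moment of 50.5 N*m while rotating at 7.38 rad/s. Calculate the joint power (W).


P = M * omega
P = 50.5 * 7.38
P = 372.6900


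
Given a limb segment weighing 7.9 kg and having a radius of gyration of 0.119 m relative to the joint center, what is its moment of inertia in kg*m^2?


I = m * k^2
I = 7.9 * 0.119^2
k^2 = 0.0142
I = 0.1119


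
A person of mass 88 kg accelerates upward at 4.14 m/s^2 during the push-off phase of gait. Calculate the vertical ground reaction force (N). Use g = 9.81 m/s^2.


GRF = m * (g + a)
GRF = 88 * (9.81 + 4.14)
GRF = 88 * 13.9500
GRF = 1227.6000


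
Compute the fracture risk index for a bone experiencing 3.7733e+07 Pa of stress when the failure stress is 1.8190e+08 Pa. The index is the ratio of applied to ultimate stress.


FRI = applied / ultimate
FRI = 3.7733e+07 / 1.8190e+08
FRI = 0.2074


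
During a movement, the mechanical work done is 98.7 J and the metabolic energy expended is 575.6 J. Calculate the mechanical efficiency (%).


eta = (W_mech / E_meta) * 100
eta = (98.7 / 575.6) * 100
ratio = 0.1715
eta = 17.1473


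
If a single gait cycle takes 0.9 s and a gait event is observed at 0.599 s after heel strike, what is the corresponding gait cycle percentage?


pct = (event_time / cycle_time) * 100
pct = (0.599 / 0.9) * 100
ratio = 0.6656
pct = 66.5556


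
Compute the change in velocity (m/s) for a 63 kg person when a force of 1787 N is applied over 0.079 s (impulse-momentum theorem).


J = F * dt = 1787 * 0.079 = 141.1730 N*s
delta_v = J / m
delta_v = 141.1730 / 63
delta_v = 2.2408


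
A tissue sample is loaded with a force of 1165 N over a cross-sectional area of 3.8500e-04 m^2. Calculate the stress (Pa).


stress = F / A
stress = 1165 / 3.8500e-04
stress = 3.0260e+06


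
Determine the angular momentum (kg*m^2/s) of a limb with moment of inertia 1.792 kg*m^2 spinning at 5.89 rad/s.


L = I * omega
L = 1.792 * 5.89
L = 10.5549


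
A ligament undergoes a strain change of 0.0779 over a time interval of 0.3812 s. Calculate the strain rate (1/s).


strain_rate = delta_strain / delta_t
strain_rate = 0.0779 / 0.3812
strain_rate = 0.2044


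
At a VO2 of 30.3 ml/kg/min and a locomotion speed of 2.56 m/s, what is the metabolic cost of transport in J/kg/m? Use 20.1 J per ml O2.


Power per kg = VO2 * 20.1 / 60
Power per kg = 30.3 * 20.1 / 60 = 10.1505 W/kg
Cost = power_per_kg / speed
Cost = 10.1505 / 2.56
Cost = 3.9650


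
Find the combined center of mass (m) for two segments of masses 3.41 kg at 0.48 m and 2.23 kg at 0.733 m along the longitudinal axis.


COM = (m1*x1 + m2*x2) / (m1 + m2)
COM = (3.41*0.48 + 2.23*0.733) / (3.41 + 2.23)
Numerator = 3.2714
Denominator = 5.6400
COM = 0.5800


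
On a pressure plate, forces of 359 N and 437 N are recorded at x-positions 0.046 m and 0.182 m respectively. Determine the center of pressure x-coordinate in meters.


COP_x = (F1*x1 + F2*x2) / (F1 + F2)
COP_x = (359*0.046 + 437*0.182) / (359 + 437)
Numerator = 96.0480
Denominator = 796
COP_x = 0.1207


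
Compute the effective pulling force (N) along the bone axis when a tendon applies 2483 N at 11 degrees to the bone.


F_eff = F_tendon * cos(theta)
theta = 11 deg = 0.1920 rad
cos(theta) = 0.9816
F_eff = 2483 * 0.9816
F_eff = 2437.3803


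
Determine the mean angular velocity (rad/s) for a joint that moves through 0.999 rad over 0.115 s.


omega = delta_theta / delta_t
omega = 0.999 / 0.115
omega = 8.6870


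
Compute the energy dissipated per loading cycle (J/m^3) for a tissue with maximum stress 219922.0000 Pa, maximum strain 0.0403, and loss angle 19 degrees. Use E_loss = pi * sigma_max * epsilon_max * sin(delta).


E_loss = pi * sigma_max * epsilon_max * sin(delta)
delta = 19 deg = 0.3316 rad
sin(delta) = 0.3256
E_loss = pi * 219922.0000 * 0.0403 * 0.3256
E_loss = 9064.9521


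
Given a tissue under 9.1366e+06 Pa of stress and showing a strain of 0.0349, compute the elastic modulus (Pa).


E = stress / strain
E = 9.1366e+06 / 0.0349
E = 2.6179e+08


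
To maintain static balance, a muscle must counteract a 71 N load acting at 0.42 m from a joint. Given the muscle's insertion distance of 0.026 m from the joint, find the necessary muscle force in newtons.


F_muscle = W * d_load / d_muscle
F_muscle = 71 * 0.42 / 0.026
Numerator = 29.8200
F_muscle = 1146.9231


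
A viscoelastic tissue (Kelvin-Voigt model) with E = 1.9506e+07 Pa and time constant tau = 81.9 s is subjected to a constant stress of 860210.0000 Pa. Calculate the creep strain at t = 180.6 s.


epsilon(t) = (sigma/E) * (1 - exp(-t/tau))
sigma/E = 860210.0000 / 1.9506e+07 = 0.0441
exp(-t/tau) = exp(-180.6 / 81.9) = 0.1102
epsilon = 0.0441 * (1 - 0.1102)
epsilon = 0.0392


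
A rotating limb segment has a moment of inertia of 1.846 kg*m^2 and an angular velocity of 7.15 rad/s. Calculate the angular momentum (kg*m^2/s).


L = I * omega
L = 1.846 * 7.15
L = 13.1989


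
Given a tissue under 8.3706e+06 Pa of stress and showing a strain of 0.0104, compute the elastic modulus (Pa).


E = stress / strain
E = 8.3706e+06 / 0.0104
E = 8.0487e+08


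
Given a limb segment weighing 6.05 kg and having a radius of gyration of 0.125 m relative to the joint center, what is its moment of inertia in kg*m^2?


I = m * k^2
I = 6.05 * 0.125^2
k^2 = 0.0156
I = 0.0945


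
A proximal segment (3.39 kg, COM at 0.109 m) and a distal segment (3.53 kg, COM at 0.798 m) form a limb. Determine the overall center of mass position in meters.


COM = (m1*x1 + m2*x2) / (m1 + m2)
COM = (3.39*0.109 + 3.53*0.798) / (3.39 + 3.53)
Numerator = 3.1864
Denominator = 6.9200
COM = 0.4605


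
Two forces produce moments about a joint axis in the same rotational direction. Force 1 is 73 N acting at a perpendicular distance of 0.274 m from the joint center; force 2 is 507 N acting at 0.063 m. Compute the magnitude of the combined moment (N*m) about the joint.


M = F1 * d1 + F2 * d2
M = 73 * 0.274 + 507 * 0.063
M = 20.0020 + 31.9410
M = 51.9430


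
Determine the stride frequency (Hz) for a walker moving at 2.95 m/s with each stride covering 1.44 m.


f = v / stride_length
f = 2.95 / 1.44
f = 2.0486


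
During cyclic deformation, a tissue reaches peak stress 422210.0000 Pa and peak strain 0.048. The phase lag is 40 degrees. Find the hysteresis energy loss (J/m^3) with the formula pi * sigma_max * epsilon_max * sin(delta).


E_loss = pi * sigma_max * epsilon_max * sin(delta)
delta = 40 deg = 0.6981 rad
sin(delta) = 0.6428
E_loss = pi * 422210.0000 * 0.048 * 0.6428
E_loss = 40924.8524


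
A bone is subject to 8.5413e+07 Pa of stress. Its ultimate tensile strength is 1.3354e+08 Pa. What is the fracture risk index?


FRI = applied / ultimate
FRI = 8.5413e+07 / 1.3354e+08
FRI = 0.6396


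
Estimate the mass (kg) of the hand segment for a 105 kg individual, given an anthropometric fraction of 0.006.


m_segment = body_mass * fraction
m_segment = 105 * 0.006
m_segment = 0.6300
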